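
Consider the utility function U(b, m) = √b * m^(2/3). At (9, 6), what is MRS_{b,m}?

MRS = 0.5

MU_b = 0.5·b^(-0.5)·m^(2/3) and MU_m = 2/3·√b·m^(-1/3).
MRS = MU_b/MU_m = (0.75)·m/b.
At (9, 6): MRS = 0.5.
The indifference curve has slope −0.5 at this bundle.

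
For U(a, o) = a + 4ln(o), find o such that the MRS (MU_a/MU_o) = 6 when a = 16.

MU_a = 1, MU_o = 4/o.
MRS = 1 ÷ (4/o).
MRS depends only on o: 0.25·o = 6 ⇒ o = 6/0.25 = 24.

o = 24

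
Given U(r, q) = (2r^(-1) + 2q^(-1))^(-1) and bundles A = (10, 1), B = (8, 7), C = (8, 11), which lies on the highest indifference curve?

Evaluate utility at each bundle:
U(A) = 0.455.
U(B) = 1.867.
U(C) = 2.316.
Highest utility is C, so C ≻ B ≻ A.

Bundle C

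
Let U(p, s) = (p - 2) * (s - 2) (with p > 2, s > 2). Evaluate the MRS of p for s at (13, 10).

MRS = 8/11

MU_p = (s−2), MU_s = (p−2).
MRS = (s−2)/(p−2).
At (13, 10): MRS = 8/11.
So at (13, 10) the consumer would give up 8/11 units of s for one more unit of p.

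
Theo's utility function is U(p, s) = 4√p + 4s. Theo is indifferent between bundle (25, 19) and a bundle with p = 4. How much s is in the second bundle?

s = 22

U(25, 19) = 96.
Set U(4, s) = 96 and solve.
With p = 4: √4 = 2, so 4s = 96 − 4·2 = 88 and s = 22.
Check: U(4, 22) = 96.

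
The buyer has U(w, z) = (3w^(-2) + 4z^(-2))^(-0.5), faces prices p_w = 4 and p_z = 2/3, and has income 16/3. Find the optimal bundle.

For CES with ρ = -2, MRS = (3/4)·(z/w)^3.
Tangency: set MRS = p_w/p_z = 4/(2/3) = 6.
So (z/w)^3 = 8; taking the cube root, z/w = 2, i.e. z = 2·w.
Substitute into the budget 4·w + (2/3)·z = 16/3: (16/3)·w = 16/3, so w* = 1 and z* = 2·1 = 2.

w* = 1, z* = 2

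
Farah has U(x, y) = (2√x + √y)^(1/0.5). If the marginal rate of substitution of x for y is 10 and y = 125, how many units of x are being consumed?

x = 5

For CES with ρ = 0.5, MRS = (2/1)·√(y/x).
Setting (2/1)·√(125/x) = 10 gives √(125/x) = 5, so 125/x = 25 and x = 5.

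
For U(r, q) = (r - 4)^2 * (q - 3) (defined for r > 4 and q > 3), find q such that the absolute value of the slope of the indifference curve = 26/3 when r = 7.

q = 16

MU_r = 2·(r−4)·(q−3), MU_q = (r−4)^2.
MRS = (2/1)·(q−3)/(r−4).
Substitute r = 7: MRS = (q − 3)/1.5. Setting this equal to 26/3 gives q − 3 = (26/3)·1.5 = 13, so q = 16.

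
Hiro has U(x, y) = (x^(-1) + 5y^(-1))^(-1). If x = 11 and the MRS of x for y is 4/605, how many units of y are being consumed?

y = 2

For CES with ρ = -1, MRS = (1/5)·(y/x)^2.
Setting (1/5)·(y/11)^2 = 4/605 gives (y/11)^2 = 4/121, so y/11 = 2/11 and y = 2.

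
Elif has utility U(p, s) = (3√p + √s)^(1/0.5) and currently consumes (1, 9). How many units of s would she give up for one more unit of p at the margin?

MRS = 9

For CES with ρ = 0.5, MRS = (3/1)·√(s/p).
At (1, 9): MRS = 9.
The indifference curve has slope −9 at this bundle.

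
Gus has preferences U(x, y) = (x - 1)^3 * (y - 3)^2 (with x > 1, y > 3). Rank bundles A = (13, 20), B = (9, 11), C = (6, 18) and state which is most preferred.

Bundle A

Evaluate utility at each bundle:
U(A) = 499392.
U(B) = 32768.
U(C) = 28125.
Highest utility is A, so A ≻ B ≻ C.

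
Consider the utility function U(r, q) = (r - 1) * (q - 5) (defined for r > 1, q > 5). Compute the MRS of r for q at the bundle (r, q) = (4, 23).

MRS = 6

MU_r = (q−5), MU_q = (r−1).
MRS = (q−5)/(r−1).
At (4, 23): MRS = 6.
The indifference curve has slope −6 at this bundle.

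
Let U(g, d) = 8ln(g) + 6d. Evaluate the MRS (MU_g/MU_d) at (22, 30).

MRS = 2/33

MU_g = 8/g, MU_d = 6.
MRS = 8/g ÷ 6.
At (22, 30): MRS = 2/33.
That is, one extra unit of g is worth 2/33 units of d at the margin.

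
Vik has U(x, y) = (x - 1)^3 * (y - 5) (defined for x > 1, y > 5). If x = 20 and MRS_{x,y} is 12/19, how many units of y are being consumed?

y = 9

MU_x = 3·(x−1)^2·(y−5), MU_y = (x−1)^3.
MRS = (3/1)·(y−5)/(x−1).
Substitute x = 20: MRS = (y − 5)/(19/3). Setting this equal to 12/19 gives y − 5 = (12/19)·(19/3) = 4, so y = 9.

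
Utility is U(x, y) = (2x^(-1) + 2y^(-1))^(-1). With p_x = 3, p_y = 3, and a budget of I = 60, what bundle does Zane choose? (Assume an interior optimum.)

For CES with ρ = -1, MRS = (y/x)^2.
Tangency: set MRS = p_x/p_y = 3/3 = 1.
So (y/x)^2 = 1; taking the square root, y/x = 1, i.e. y = x.
Substitute into the budget 3·x + 3·y = 60: 6·x = 60, so x* = 10 and y* = 10.

x* = 10, y* = 10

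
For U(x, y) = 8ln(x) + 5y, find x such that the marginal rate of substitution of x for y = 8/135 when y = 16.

x = 27

MU_x = 8/x, MU_y = 5.
MRS = 8/x ÷ 5.
MRS depends only on x: 1.6/x = 8/135 ⇒ x = 1.6/(8/135) = 27.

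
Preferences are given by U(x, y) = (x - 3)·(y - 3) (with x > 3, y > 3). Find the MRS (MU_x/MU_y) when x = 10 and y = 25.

MRS = 22/7

MU_x = (y−3), MU_y = (x−3).
MRS = (y−3)/(x−3).
At (10, 25): MRS = 22/7.
So at (10, 25) the consumer would give up 22/7 units of y for one more unit of x.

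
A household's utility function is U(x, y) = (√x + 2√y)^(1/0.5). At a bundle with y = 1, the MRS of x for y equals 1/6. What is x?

For CES with ρ = 0.5, MRS = (1/2)·√(y/x).
Setting (1/2)·√(1/x) = 1/6 gives √(1/x) = 1/3, so 1/x = 1/9 and x = 9.

x = 9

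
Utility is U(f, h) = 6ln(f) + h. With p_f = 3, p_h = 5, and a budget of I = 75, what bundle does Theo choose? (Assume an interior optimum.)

f* = 10, h* = 9

MU_f = 6/f, MU_h = 1.
MRS = 6/f ÷ 1.
Tangency: set MRS = p_f/p_h = 3/5 = 0.6.
MRS depends only on f: 6/f = 0.6 ⇒ f* = 6/0.6 = 10.
From the budget, 5·h = 75 − 3·10 = 45, so h* = 9.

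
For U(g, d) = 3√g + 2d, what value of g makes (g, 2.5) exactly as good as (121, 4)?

U(121, 4) = 41.
Set U(g, 2.5) = 41 and solve.
With d = 2.5: 3√g = 41 − 2·2.5 = 36, so √g = 12 and g = 144.
Check: U(144, 2.5) = 41.

g = 144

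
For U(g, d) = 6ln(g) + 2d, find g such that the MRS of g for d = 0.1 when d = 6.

g = 30

MU_g = 6/g, MU_d = 2.
MRS = 6/g ÷ 2.
MRS depends only on g: 3/g = 0.1 ⇒ g = 3/0.1 = 30.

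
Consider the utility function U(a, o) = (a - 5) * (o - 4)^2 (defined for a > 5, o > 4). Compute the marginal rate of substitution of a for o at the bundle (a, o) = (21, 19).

MRS = 15/32

MU_a = (o−4)^2, MU_o = 2·(a−5)·(o−4).
MRS = (1/2)·(o−4)/(a−5).
At (21, 19): MRS = 15/32.
The indifference curve has slope −15/32 at this bundle.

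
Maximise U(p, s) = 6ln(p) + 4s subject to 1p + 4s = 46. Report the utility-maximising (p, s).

p* = 6, s* = 10

MU_p = 6/p, MU_s = 4.
MRS = 6/p ÷ 4.
Tangency: set MRS = p_p/p_s = 1/4 = 0.25.
MRS depends only on p: 1.5/p = 0.25 ⇒ p* = 1.5/0.25 = 6.
From the budget, 4·s = 46 − 1·6 = 40, so s* = 10.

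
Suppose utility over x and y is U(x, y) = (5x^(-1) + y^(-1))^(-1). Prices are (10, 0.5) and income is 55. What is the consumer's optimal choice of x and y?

For CES with ρ = -1, MRS = (5/1)·(y/x)^2.
Tangency: set MRS = p_x/p_y = 10/0.5 = 20.
So (y/x)^2 = 4; taking the square root, y/x = 2, i.e. y = 2·x.
Substitute into the budget 10·x + 0.5·y = 55: 11·x = 55, so x* = 5 and y* = 2·5 = 10.

x* = 5, y* = 10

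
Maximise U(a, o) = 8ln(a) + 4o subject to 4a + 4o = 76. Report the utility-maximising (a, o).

a* = 2, o* = 17

MU_a = 8/a, MU_o = 4.
MRS = 8/a ÷ 4.
Tangency: set MRS = p_a/p_o = 4/4 = 1.
MRS depends only on a: 2/a = 1 ⇒ a* = 2/1 = 2.
From the budget, 4·o = 76 − 4·2 = 68, so o* = 17.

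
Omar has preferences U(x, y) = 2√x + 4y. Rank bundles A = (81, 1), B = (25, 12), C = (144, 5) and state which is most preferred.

Bundle B

Evaluate utility at each bundle:
U(A) = 22.000.
U(B) = 58.000.
U(C) = 44.000.
Highest utility is B, so B ≻ C ≻ A.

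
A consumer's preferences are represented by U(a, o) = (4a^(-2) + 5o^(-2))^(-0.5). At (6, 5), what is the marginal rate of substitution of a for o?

MRS = 25/54

For CES with ρ = -2, MRS = (4/5)·(o/a)^3.
At (6, 5): MRS = 25/54.
The indifference curve has slope −25/54 at this bundle.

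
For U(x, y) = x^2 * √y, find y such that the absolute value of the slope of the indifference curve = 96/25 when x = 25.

y = 24

MU_x = 2·x·√y and MU_y = 0.5·x^2·y^(-0.5).
MRS = MU_x/MU_y = (4)·y/x.
Substitute x = 25: MRS = y/6.25. Setting y/6.25 = 96/25 gives y = (96/25)·6.25 = 24.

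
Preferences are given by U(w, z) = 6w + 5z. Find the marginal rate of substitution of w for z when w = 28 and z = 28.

MU_w = 6, MU_z = 5, so MRS = 6/5 = 1.2 at every bundle.
At (28, 28): MRS = 1.2.
So at (28, 28) the consumer would give up 1.2 units of z for one more unit of w.

MRS = 1.2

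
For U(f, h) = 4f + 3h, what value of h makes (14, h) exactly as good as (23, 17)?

U(23, 17) = 143.
Set U(14, h) = 143 and solve.
4·14 + 3h = 143 ⇒ 3h = 87 ⇒ h = 29.
Check: U(14, 29) = 143.

h = 29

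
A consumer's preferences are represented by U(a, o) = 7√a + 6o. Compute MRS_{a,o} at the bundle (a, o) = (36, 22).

MU_a = 7/(2√a), MU_o = 6.
MRS = 7/(2√a) ÷ 6.
At (36, 22): MRS = 7/72.
That is, one extra unit of a is worth 7/72 units of o at the margin.

MRS = 7/72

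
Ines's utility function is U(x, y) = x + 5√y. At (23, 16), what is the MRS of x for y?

MU_x = 1, MU_y = 5/(2√y).
MRS = 1 ÷ (5/(2√y)).
At (23, 16): MRS = 1.6.
So at (23, 16) the consumer would give up 1.6 units of y for one more unit of x.

MRS = 1.6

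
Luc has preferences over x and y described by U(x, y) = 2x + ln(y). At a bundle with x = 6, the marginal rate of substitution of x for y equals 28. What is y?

MU_x = 2, MU_y = 1/y.
MRS = 2 ÷ (1/y).
MRS depends only on y: 2·y = 28 ⇒ y = 28/2 = 14.

y = 14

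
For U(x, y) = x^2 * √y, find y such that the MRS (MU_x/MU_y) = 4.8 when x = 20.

MU_x = 2·x·√y and MU_y = 0.5·x^2·y^(-0.5).
MRS = MU_x/MU_y = (4)·y/x.
Substitute x = 20: MRS = y/5. Setting y/5 = 4.8 gives y = 4.8·5 = 24.

y = 24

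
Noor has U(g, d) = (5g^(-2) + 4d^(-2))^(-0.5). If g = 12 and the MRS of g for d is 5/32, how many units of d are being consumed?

d = 6

For CES with ρ = -2, MRS = (5/4)·(d/g)^3.
Setting (5/4)·(d/12)^3 = 5/32 gives (d/12)^3 = 0.125, so d/12 = 0.5 and d = 6.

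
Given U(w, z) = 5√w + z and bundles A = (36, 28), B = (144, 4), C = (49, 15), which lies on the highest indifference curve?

Evaluate utility at each bundle:
U(A) = 58.000.
U(B) = 64.000.
U(C) = 50.000.
Highest utility is B, so B ≻ A ≻ C.

Bundle B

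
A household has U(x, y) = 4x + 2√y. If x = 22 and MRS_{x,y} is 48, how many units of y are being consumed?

y = 144

MU_x = 4, MU_y = 2/(2√y).
MRS = 4 ÷ (2/(2√y)).
MRS depends only on y: 4·√y = 48 ⇒ √y = 48/4 = 12 ⇒ y = 144.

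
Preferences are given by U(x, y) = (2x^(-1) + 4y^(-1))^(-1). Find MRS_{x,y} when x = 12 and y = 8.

MRS = 2/9

For CES with ρ = -1, MRS = (2/4)·(y/x)^2.
At (12, 8): MRS = 2/9.
So at (12, 8) the consumer would give up 2/9 units of y for one more unit of x.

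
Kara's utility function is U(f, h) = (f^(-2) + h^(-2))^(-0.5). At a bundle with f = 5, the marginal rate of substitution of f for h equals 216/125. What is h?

For CES with ρ = -2, MRS = (h/f)^3.
Setting (h/5)^3 = 216/125 gives h/5 = 1.2 and h = 6.

h = 6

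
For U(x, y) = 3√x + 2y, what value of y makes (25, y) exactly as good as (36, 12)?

U(36, 12) = 42.
Set U(25, y) = 42 and solve.
With x = 25: √25 = 5, so 2y = 42 − 3·5 = 27 and y = 13.5.
Check: U(25, 13.5) = 42.

y = 13.5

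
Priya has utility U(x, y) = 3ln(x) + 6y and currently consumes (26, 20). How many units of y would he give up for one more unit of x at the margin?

MU_x = 3/x, MU_y = 6.
MRS = 3/x ÷ 6.
At (26, 20): MRS = 1/52.
The indifference curve has slope −1/52 at this bundle.

MRS = 1/52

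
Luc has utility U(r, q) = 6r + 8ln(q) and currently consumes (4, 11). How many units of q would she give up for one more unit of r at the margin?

MRS = 8.25

MU_r = 6, MU_q = 8/q.
MRS = 6 ÷ (8/q).
At (4, 11): MRS = 8.25.
That is, one extra unit of r is worth 8.25 units of q at the margin.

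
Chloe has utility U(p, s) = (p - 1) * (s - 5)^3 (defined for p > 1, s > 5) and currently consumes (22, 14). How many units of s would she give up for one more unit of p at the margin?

MRS = 1/7

MU_p = (s−5)^3, MU_s = 3·(p−1)·(s−5)^2.
MRS = (1/3)·(s−5)/(p−1).
At (22, 14): MRS = 1/7.
That is, one extra unit of p is worth 1/7 units of s at the margin.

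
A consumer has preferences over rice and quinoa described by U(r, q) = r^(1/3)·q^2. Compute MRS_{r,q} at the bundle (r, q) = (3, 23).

MU_r = 1/3·r^(-2/3)·q^2 and MU_q = 2·r^(1/3)·q.
MRS = MU_r/MU_q = (1/6)·q/r.
At (3, 23): MRS = 23/18.
The indifference curve has slope −23/18 at this bundle.

MRS = 23/18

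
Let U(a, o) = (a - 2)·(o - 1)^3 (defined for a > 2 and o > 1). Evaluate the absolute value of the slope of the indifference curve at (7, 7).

MU_a = (o−1)^3, MU_o = 3·(a−2)·(o−1)^2.
MRS = (1/3)·(o−1)/(a−2).
At (7, 7): MRS = 0.4.
So at (7, 7) the consumer would give up 0.4 units of o for one more unit of a.

MRS = 0.4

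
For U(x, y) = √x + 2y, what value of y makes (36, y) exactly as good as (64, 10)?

U(64, 10) = 28.
Set U(36, y) = 28 and solve.
With x = 36: √36 = 6, so 2y = 28 − 6 = 22 and y = 11.
Check: U(36, 11) = 28.

y = 11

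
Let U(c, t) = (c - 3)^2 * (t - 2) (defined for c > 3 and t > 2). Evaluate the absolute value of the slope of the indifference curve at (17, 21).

MU_c = 2·(c−3)·(t−2), MU_t = (c−3)^2.
MRS = (2/1)·(t−2)/(c−3).
At (17, 21): MRS = 19/7.
So at (17, 21) the consumer would give up 19/7 units of t for one more unit of c.

MRS = 19/7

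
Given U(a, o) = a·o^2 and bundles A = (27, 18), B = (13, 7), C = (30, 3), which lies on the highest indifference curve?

Bundle A

Evaluate utility at each bundle:
U(A) = 8748.
U(B) = 637.
U(C) = 270.
Highest utility is A, so A ≻ B ≻ C.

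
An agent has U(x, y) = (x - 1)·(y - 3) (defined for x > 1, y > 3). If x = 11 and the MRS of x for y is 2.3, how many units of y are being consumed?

y = 26

MU_x = (y−3), MU_y = (x−1).
MRS = (y−3)/(x−1).
Substitute x = 11: MRS = (y − 3)/10. Setting this equal to 2.3 gives y − 3 = 2.3·10 = 23, so y = 26.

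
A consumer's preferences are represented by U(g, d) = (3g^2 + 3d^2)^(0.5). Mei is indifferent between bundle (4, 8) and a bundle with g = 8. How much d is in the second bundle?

d = 4

U depends on (g, d) only through S = 3g^2 + 3d^2, so equal utility means equal S. At (4, 8): S = 240.
With g = 8: 3·8^2 = 192, so 3d^2 = 240 − 192 = 48, i.e. d^2 = 16.
Hence d = √16 = 4.
Check: U(8, 4) = 15.4919.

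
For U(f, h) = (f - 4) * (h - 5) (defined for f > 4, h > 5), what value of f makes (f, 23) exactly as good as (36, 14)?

U(36, 14) = 288.
Set U(f, 23) = 288 and solve.
With h = 23: (23 − 5) = 18, so (f − 4) = 288/18 = 16.
So f = 4 + 16 = 20.
Check: U(20, 23) = 288.

f = 20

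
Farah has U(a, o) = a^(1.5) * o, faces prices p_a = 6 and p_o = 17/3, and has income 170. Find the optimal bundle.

MU_a = 1.5·√a·o and MU_o = a^(1.5).
MRS = MU_a/MU_o = (1.5)·o/a.
Tangency: set MRS = p_a/p_o = 6/(17/3) = 18/17.
So (1.5)·o/a = 18/17, i.e. o = (12/17)·a.
Substitute into the budget 6·a + (17/3)·o = 170: 10·a = 170, so a* = 17.
Then o* = (12/17)·17 = 12.

a* = 17, o* = 12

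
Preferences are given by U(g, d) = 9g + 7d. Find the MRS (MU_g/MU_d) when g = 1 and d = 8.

MRS = 9/7

MU_g = 9, MU_d = 7, so MRS = 9/7 at every bundle.
At (1, 8): MRS = 9/7.
That is, one extra unit of g is worth 9/7 units of d at the margin.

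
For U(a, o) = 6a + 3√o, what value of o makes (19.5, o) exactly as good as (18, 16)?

U(18, 16) = 120.
Set U(19.5, o) = 120 and solve.
With a = 19.5: 3√o = 120 − 6·19.5 = 3, so √o = 1 and o = 1.
Check: U(19.5, 1) = 120.

o = 1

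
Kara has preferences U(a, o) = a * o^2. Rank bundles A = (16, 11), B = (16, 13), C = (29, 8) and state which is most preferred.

Evaluate utility at each bundle:
U(A) = 1936.
U(B) = 2704.
U(C) = 1856.
Highest utility is B, so B ≻ A ≻ C.

Bundle B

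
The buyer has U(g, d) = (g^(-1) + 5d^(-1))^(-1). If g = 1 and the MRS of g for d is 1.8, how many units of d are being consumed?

For CES with ρ = -1, MRS = (1/5)·(d/g)^2.
Setting (1/5)·(d/1)^2 = 1.8 gives (d/1)^2 = 9, so d/1 = 3 and d = 3.

d = 3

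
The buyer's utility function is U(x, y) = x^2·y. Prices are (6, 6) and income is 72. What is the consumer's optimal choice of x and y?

MU_x = 2·x·y and MU_y = x^2.
MRS = MU_x/MU_y = (2/1)·y/x.
Tangency: set MRS = p_x/p_y = 6/6 = 1.
So (2/1)·y/x = 1, i.e. y = 0.5·x.
Substitute into the budget 6·x + 6·y = 72: 9·x = 72, so x* = 8.
Then y* = 0.5·8 = 4.

x* = 8, y* = 4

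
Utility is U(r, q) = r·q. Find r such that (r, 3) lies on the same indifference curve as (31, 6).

r = 62

U(31, 6) = 186.
Set U(r, 3) = 186 and solve.
With q = 3: r = 186/3 = 62.
Check: U(62, 3) = 186.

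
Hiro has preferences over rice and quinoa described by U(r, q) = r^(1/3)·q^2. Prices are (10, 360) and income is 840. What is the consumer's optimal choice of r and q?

MU_r = 1/3·r^(-2/3)·q^2 and MU_q = 2·r^(1/3)·q.
MRS = MU_r/MU_q = (1/6)·q/r.
Tangency: set MRS = p_r/p_q = 10/360 = 1/36.
So (1/6)·q/r = 1/36, i.e. q = (1/6)·r.
Substitute into the budget 10·r + 360·q = 840: 70·r = 840, so r* = 12.
Then q* = (1/6)·12 = 2.

r* = 12, q* = 2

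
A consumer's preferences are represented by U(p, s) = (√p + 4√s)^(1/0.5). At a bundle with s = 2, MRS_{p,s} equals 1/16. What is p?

For CES with ρ = 0.5, MRS = (1/4)·√(s/p).
Setting (1/4)·√(2/p) = 1/16 gives √(2/p) = 0.25, so 2/p = 1/16 and p = 32.

p = 32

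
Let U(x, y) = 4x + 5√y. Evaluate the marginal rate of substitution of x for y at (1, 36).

MRS = 9.6

MU_x = 4, MU_y = 5/(2√y).
MRS = 4 ÷ (5/(2√y)).
At (1, 36): MRS = 9.6.
That is, one extra unit of x is worth 9.6 units of y at the margin.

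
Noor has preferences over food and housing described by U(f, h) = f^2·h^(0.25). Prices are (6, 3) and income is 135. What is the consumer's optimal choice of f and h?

MU_f = 2·f·h^(0.25) and MU_h = 0.25·f^2·h^(-0.75).
MRS = MU_f/MU_h = (8)·h/f.
Tangency: set MRS = p_f/p_h = 6/3 = 2.
So (8)·h/f = 2, i.e. h = 0.25·f.
Substitute into the budget 6·f + 3·h = 135: 6.75·f = 135, so f* = 20.
Then h* = 0.25·20 = 5.

f* = 20, h* = 5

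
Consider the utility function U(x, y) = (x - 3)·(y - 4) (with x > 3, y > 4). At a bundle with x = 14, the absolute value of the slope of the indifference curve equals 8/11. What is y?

MU_x = (y−4), MU_y = (x−3).
MRS = (y−4)/(x−3).
Substitute x = 14: MRS = (y − 4)/11. Setting this equal to 8/11 gives y − 4 = (8/11)·11 = 8, so y = 12.

y = 12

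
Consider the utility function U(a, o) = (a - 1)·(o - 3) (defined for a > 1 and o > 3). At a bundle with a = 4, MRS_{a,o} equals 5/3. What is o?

MU_a = (o−3), MU_o = (a−1).
MRS = (o−3)/(a−1).
Substitute a = 4: MRS = (o − 3)/3. Setting this equal to 5/3 gives o − 3 = (5/3)·3 = 5, so o = 8.

o = 8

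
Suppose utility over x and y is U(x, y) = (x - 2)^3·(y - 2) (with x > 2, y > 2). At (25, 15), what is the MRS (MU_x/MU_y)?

MRS = 39/23

MU_x = 3·(x−2)^2·(y−2), MU_y = (x−2)^3.
MRS = (3/1)·(y−2)/(x−2).
At (25, 15): MRS = 39/23.
The indifference curve has slope −39/23 at this bundle.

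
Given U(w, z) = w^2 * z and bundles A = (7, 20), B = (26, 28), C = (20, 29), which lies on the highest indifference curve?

Bundle B

Evaluate utility at each bundle:
U(A) = 980.
U(B) = 18928.
U(C) = 11600.
Highest utility is B, so B ≻ C ≻ A.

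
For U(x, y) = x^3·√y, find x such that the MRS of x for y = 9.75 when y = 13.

MU_x = 3·x^2·√y and MU_y = 0.5·x^3·y^(-0.5).
MRS = MU_x/MU_y = (6)·y/x.
Substitute y = 13: MRS = 78/x. Setting 78/x = 9.75 gives x = 78/9.75 = 8.

x = 8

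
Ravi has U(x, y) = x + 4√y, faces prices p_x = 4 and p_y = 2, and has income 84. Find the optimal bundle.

x* = 13, y* = 16

MU_x = 1, MU_y = 4/(2√y).
MRS = 1 ÷ (4/(2√y)).
Tangency: set MRS = p_x/p_y = 4/2 = 2.
MRS depends only on y: 0.5·√y = 2 ⇒ √y = 2/0.5 = 4 ⇒ y* = 16.
From the budget, 4·x = 84 − 2·16 = 52, so x* = 13.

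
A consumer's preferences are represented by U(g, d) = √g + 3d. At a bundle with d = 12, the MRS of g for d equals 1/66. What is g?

g = 121

MU_g = 1/(2√g), MU_d = 3.
MRS = 1/(2√g) ÷ 3.
MRS depends only on g: (1/6)/√g = 1/66 ⇒ √g = (1/6)/(1/66) = 11 ⇒ g = 121.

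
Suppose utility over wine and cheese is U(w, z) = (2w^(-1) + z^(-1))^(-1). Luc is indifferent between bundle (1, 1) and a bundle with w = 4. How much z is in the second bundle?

z = 0.4

U depends on (w, z) only through S = 2w^(-1) + z^(-1), so equal utility means equal S. At (1, 1): S = 3.
With w = 4: 2·4^(-1) = 0.5, so z^(-1) = 3 − 0.5 = 2.5.
Hence z = 1/2.5 = 0.4.
Check: U(4, 0.4) = 0.3333.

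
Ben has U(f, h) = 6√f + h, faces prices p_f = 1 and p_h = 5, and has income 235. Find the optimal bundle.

f* = 225, h* = 2

MU_f = 6/(2√f), MU_h = 1.
MRS = 6/(2√f) ÷ 1.
Tangency: set MRS = p_f/p_h = 1/5 = 0.2.
MRS depends only on f: 3/√f = 0.2 ⇒ √f = 3/0.2 = 15 ⇒ f* = 225.
From the budget, 5·h = 235 − 1·225 = 10, so h* = 2.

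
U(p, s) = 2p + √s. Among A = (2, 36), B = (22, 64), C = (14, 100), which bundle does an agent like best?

Bundle B

Evaluate utility at each bundle:
U(A) = 10.000.
U(B) = 52.000.
U(C) = 38.000.
Highest utility is B, so B ≻ C ≻ A.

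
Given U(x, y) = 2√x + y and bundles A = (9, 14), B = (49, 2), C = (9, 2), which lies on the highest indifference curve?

Bundle A

Evaluate utility at each bundle:
U(A) = 20.000.
U(B) = 16.000.
U(C) = 8.000.
Highest utility is A, so A ≻ B ≻ C.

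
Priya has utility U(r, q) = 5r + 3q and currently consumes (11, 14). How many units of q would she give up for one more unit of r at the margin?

MRS = 5/3

MU_r = 5, MU_q = 3, so MRS = 5/3 at every bundle.
At (11, 14): MRS = 5/3.
The indifference curve has slope −5/3 at this bundle.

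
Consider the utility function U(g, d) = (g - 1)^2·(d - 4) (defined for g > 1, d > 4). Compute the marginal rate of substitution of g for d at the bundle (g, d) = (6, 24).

MU_g = 2·(g−1)·(d−4), MU_d = (g−1)^2.
MRS = (2/1)·(d−4)/(g−1).
At (6, 24): MRS = 8.
That is, one extra unit of g is worth 8 units of d at the margin.

MRS = 8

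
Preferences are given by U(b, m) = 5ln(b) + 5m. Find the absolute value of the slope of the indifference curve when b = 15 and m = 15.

MRS = 1/15

MU_b = 5/b, MU_m = 5.
MRS = 5/b ÷ 5.
At (15, 15): MRS = 1/15.
That is, one extra unit of b is worth 1/15 units of m at the margin.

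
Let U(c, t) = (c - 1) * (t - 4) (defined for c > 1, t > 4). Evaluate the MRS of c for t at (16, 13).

MRS = 0.6

MU_c = (t−4), MU_t = (c−1).
MRS = (t−4)/(c−1).
At (16, 13): MRS = 0.6.
So at (16, 13) the consumer would give up 0.6 units of t for one more unit of c.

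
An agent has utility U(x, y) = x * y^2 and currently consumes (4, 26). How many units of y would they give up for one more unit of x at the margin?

MU_x = y^2 and MU_y = 2·x·y.
MRS = MU_x/MU_y = (1/2)·y/x.
At (4, 26): MRS = 3.25.
So at (4, 26) the consumer would give up 3.25 units of y for one more unit of x.

MRS = 3.25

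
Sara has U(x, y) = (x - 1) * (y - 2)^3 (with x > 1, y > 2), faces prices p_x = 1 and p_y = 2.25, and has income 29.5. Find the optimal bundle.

x* = 7, y* = 10

MU_x = (y−2)^3, MU_y = 3·(x−1)·(y−2)^2.
MRS = (1/3)·(y−2)/(x−1).
Tangency: set MRS = p_x/p_y = 1/2.25 = 4/9.
So (1/3)·(y − 2)/(x − 1) = 4/9, i.e. (y − 2) = (4/3)·(x − 1).
Rewrite the budget in excess-of-subsistence terms: 1·(x − 1) + 2.25·(y − 2) = 29.5 − 1·1 − 2.25·2 = 24.
Substituting, 4·(x − 1) = 24, so x − 1 = 6 and x* = 7.
Then y − 2 = (4/3)·6 = 8, so y* = 10.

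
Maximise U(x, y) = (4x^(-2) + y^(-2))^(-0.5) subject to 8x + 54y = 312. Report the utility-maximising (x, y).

For CES with ρ = -2, MRS = (4/1)·(y/x)^3.
Tangency: set MRS = p_x/p_y = 8/54 = 4/27.
So (y/x)^3 = 1/27; taking the cube root, y/x = 1/3, i.e. y = (1/3)·x.
Substitute into the budget 8·x + 54·y = 312: 26·x = 312, so x* = 12 and y* = (1/3)·12 = 4.

x* = 12, y* = 4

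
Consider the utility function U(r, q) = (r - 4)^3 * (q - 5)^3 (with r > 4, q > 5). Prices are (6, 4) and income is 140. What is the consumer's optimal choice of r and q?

MU_r = 3·(r−4)^2·(q−5)^3, MU_q = 3·(r−4)^3·(q−5)^2.
MRS = (q−5)/(r−4).
Tangency: set MRS = p_r/p_q = 6/4 = 1.5.
So (q − 5)/(r − 4) = 1.5, i.e. (q − 5) = 1.5·(r − 4).
Rewrite the budget in excess-of-subsistence terms: 6·(r − 4) + 4·(q − 5) = 140 − 6·4 − 4·5 = 96.
Substituting, 12·(r − 4) = 96, so r − 4 = 8 and r* = 12.
Then q − 5 = 1.5·8 = 12, so q* = 17.

r* = 12, q* = 17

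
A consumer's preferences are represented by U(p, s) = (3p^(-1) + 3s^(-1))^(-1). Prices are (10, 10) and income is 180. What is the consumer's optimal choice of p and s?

p* = 9, s* = 9

For CES with ρ = -1, MRS = (s/p)^2.
Tangency: set MRS = p_p/p_s = 10/10 = 1.
So (s/p)^2 = 1; taking the square root, s/p = 1, i.e. s = p.
Substitute into the budget 10·p + 10·s = 180: 20·p = 180, so p* = 9 and s* = 9.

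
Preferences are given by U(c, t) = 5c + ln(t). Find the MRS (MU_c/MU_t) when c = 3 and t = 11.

MU_c = 5, MU_t = 1/t.
MRS = 5 ÷ (1/t).
At (3, 11): MRS = 55.
The indifference curve has slope −55 at this bundle.

MRS = 55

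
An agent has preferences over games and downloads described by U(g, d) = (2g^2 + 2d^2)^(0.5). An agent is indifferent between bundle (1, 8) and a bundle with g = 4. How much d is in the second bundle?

U depends on (g, d) only through S = 2g^2 + 2d^2, so equal utility means equal S. At (1, 8): S = 130.
With g = 4: 2·4^2 = 32, so 2d^2 = 130 − 32 = 98, i.e. d^2 = 49.
Hence d = √49 = 7.
Check: U(4, 7) = 11.4018.

d = 7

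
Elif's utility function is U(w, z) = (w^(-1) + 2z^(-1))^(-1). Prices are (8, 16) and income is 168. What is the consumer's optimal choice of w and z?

For CES with ρ = -1, MRS = (1/2)·(z/w)^2.
Tangency: set MRS = p_w/p_z = 8/16 = 0.5.
So (z/w)^2 = 1; taking the square root, z/w = 1, i.e. z = w.
Substitute into the budget 8·w + 16·z = 168: 24·w = 168, so w* = 7 and z* = 7.

w* = 7, z* = 7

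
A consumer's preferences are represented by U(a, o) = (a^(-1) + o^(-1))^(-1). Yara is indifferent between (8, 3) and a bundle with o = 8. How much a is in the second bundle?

a = 3

U depends on (a, o) only through S = a^(-1) + o^(-1), so equal utility means equal S. At (8, 3): S = 11/24.
With o = 8: 8^(-1) = 0.125, so a^(-1) = 11/24 − 0.125 = 1/3.
Hence a = 1/(1/3) = 3.
Check: U(3, 8) = 2.1818.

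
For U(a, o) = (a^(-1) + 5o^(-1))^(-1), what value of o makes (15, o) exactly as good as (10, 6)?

U depends on (a, o) only through S = a^(-1) + 5o^(-1), so equal utility means equal S. At (10, 6): S = 14/15.
With a = 15: 15^(-1) = 1/15, so 5o^(-1) = 14/15 − 1/15 = 13/15, i.e. o^(-1) = 13/75.
Hence o = 1/(13/75) = 75/13.
Check: U(15, 75/13) = 1.0714.

o = 75/13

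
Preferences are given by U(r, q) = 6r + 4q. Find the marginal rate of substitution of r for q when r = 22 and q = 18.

MRS = 1.5

MU_r = 6, MU_q = 4, so MRS = 6/4 = 1.5 at every bundle.
At (22, 18): MRS = 1.5.
The indifference curve has slope −1.5 at this bundle.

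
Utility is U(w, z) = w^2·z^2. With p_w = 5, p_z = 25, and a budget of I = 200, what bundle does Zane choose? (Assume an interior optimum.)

MU_w = 2·w·z^2 and MU_z = 2·w^2·z.
MRS = MU_w/MU_z = z/w.
Tangency: set MRS = p_w/p_z = 5/25 = 0.2.
So z/w = 0.2, i.e. z = 0.2·w.
Substitute into the budget 5·w + 25·z = 200: 10·w = 200, so w* = 20.
Then z* = 0.2·20 = 4.

w* = 20, z* = 4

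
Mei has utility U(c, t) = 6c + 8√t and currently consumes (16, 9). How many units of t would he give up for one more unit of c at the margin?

MU_c = 6, MU_t = 8/(2√t).
MRS = 6 ÷ (8/(2√t)).
At (16, 9): MRS = 4.5.
That is, one extra unit of c is worth 4.5 units of t at the margin.

MRS = 4.5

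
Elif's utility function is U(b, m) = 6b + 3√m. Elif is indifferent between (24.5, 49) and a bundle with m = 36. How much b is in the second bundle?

b = 25

U(24.5, 49) = 168.
Set U(b, 36) = 168 and solve.
With m = 36: √36 = 6, so 6b = 168 − 3·6 = 150 and b = 25.
Check: U(25, 36) = 168.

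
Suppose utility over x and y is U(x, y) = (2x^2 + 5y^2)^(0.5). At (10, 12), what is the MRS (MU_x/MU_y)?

MRS = 1/3

For CES with ρ = 2, MRS = (2/5)·(y/x)^(-1).
At (10, 12): MRS = 1/3.
That is, one extra unit of x is worth 1/3 units of y at the margin.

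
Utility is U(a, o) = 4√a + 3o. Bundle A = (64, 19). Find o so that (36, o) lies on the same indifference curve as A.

o = 65/3

U(64, 19) = 89.
Set U(36, o) = 89 and solve.
With a = 36: √36 = 6, so 3o = 89 − 4·6 = 65 and o = 65/3.
Check: U(36, 65/3) = 89.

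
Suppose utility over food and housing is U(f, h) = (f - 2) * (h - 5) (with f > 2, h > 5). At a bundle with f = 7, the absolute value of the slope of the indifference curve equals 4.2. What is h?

MU_f = (h−5), MU_h = (f−2).
MRS = (h−5)/(f−2).
Substitute f = 7: MRS = (h − 5)/5. Setting this equal to 4.2 gives h − 5 = 4.2·5 = 21, so h = 26.

h = 26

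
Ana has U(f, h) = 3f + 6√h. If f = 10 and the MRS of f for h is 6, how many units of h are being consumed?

h = 36

MU_f = 3, MU_h = 6/(2√h).
MRS = 3 ÷ (6/(2√h)).
MRS depends only on h: √h = 6 ⇒ √h = 6 ⇒ h = 36.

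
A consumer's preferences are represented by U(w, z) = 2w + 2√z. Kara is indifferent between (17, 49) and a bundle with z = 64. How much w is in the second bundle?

w = 16

U(17, 49) = 48.
Set U(w, 64) = 48 and solve.
With z = 64: √64 = 8, so 2w = 48 − 2·8 = 32 and w = 16.
Check: U(16, 64) = 48.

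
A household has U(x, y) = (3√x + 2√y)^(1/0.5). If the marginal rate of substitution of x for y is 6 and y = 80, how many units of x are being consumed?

x = 5

For CES with ρ = 0.5, MRS = (3/2)·√(y/x).
Setting (3/2)·√(80/x) = 6 gives √(80/x) = 4, so 80/x = 16 and x = 5.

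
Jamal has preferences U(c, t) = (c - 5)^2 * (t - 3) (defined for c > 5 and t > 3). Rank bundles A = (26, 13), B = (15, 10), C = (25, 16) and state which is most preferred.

Bundle C

Evaluate utility at each bundle:
U(A) = 4410.
U(B) = 700.
U(C) = 5200.
Highest utility is C, so C ≻ A ≻ B.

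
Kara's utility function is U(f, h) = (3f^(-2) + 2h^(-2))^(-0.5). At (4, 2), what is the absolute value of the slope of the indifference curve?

MRS = 3/16

For CES with ρ = -2, MRS = (3/2)·(h/f)^3.
At (4, 2): MRS = 3/16.
That is, one extra unit of f is worth 3/16 units of h at the margin.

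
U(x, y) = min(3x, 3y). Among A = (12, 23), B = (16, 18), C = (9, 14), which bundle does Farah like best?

Bundle B

Evaluate utility at each bundle:
U(A) = 36.
U(B) = 48.
U(C) = 27.
Highest utility is B, so B ≻ A ≻ C.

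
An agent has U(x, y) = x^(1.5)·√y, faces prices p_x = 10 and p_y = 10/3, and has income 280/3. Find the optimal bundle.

MU_x = 1.5·√x·√y and MU_y = 0.5·x^(1.5)·y^(-0.5).
MRS = MU_x/MU_y = (3)·y/x.
Tangency: set MRS = p_x/p_y = 10/(10/3) = 3.
So (3)·y/x = 3, i.e. y = x.
Substitute into the budget 10·x + (10/3)·y = 280/3: (40/3)·x = 280/3, so x* = 7.
Then y* = 7.

x* = 7, y* = 7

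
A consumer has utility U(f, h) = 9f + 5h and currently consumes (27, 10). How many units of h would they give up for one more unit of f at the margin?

MU_f = 9, MU_h = 5, so MRS = 9/5 = 1.8 at every bundle.
At (27, 10): MRS = 1.8.
The indifference curve has slope −1.8 at this bundle.

MRS = 1.8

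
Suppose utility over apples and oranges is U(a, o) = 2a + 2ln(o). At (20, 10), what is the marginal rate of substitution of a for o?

MRS = 10

MU_a = 2, MU_o = 2/o.
MRS = 2 ÷ (2/o).
At (20, 10): MRS = 10.
That is, one extra unit of a is worth 10 units of o at the margin.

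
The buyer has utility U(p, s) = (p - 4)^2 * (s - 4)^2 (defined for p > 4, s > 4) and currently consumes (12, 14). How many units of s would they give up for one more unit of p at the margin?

MRS = 1.25

MU_p = 2·(p−4)·(s−4)^2, MU_s = 2·(p−4)^2·(s−4).
MRS = (s−4)/(p−4).
At (12, 14): MRS = 1.25.
That is, one extra unit of p is worth 1.25 units of s at the margin.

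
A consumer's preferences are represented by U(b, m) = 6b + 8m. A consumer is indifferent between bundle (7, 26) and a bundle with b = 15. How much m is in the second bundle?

m = 20

U(7, 26) = 250.
Set U(15, m) = 250 and solve.
6·15 + 8m = 250 ⇒ 8m = 160 ⇒ m = 20.
Check: U(15, 20) = 250.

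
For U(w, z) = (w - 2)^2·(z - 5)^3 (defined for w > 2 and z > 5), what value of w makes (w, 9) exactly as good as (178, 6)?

w = 24

U(178, 6) = 30976.
Set U(w, 9) = 30976 and solve.
With z = 9: (9 − 5)^3 = 64, so (w − 2)^2 = 30976/64 = 484.
Taking the square root (with w > 2): w − 2 = 22, so w = 24.
Check: U(24, 9) = 30976.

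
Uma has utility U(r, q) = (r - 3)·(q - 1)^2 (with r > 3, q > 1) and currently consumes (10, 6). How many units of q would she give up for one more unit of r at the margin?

MU_r = (q−1)^2, MU_q = 2·(r−3)·(q−1).
MRS = (1/2)·(q−1)/(r−3).
At (10, 6): MRS = 5/14.
So at (10, 6) the consumer would give up 5/14 units of q for one more unit of r.

MRS = 5/14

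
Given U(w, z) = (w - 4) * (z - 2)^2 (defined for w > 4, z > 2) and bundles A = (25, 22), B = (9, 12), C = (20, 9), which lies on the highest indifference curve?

Bundle A

Evaluate utility at each bundle:
U(A) = 8400.
U(B) = 500.
U(C) = 784.
Highest utility is A, so A ≻ C ≻ B.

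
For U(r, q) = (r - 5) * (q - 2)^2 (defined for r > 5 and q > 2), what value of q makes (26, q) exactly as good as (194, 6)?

U(194, 6) = 3024.
Set U(26, q) = 3024 and solve.
With r = 26: (26 − 5) = 21, so (q − 2)^2 = 3024/21 = 144.
Taking the square root (with q > 2): q − 2 = 12, so q = 14.
Check: U(26, 14) = 3024.

q = 14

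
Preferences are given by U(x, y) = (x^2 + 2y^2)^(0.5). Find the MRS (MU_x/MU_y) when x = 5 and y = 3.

MRS = 5/6

For CES with ρ = 2, MRS = (1/2)·(y/x)^(-1).
At (5, 3): MRS = 5/6.
So at (5, 3) the consumer would give up 5/6 units of y for one more unit of x.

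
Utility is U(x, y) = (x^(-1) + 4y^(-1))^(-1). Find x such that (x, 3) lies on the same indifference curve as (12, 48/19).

U depends on (x, y) only through S = x^(-1) + 4y^(-1), so equal utility means equal S. At (12, 48/19): S = 5/3.
With y = 3: 4·3^(-1) = 4/3, so x^(-1) = 5/3 − 4/3 = 1/3.
Hence x = 1/(1/3) = 3.
Check: U(3, 3) = 0.6.

x = 3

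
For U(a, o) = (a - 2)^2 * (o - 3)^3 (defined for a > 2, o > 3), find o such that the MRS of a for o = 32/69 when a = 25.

MU_a = 2·(a−2)·(o−3)^3, MU_o = 3·(a−2)^2·(o−3)^2.
MRS = (2/3)·(o−3)/(a−2).
Substitute a = 25: MRS = (o − 3)/34.5. Setting this equal to 32/69 gives o − 3 = (32/69)·34.5 = 16, so o = 19.

o = 19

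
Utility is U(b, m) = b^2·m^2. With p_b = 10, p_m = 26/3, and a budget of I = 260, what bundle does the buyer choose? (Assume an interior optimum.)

MU_b = 2·b·m^2 and MU_m = 2·b^2·m.
MRS = MU_b/MU_m = m/b.
Tangency: set MRS = p_b/p_m = 10/(26/3) = 15/13.
So m/b = 15/13, i.e. m = (15/13)·b.
Substitute into the budget 10·b + (26/3)·m = 260: 20·b = 260, so b* = 13.
Then m* = (15/13)·13 = 15.

b* = 13, m* = 15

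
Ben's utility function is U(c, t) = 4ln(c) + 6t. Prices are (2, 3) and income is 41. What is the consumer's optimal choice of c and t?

c* = 1, t* = 13

MU_c = 4/c, MU_t = 6.
MRS = 4/c ÷ 6.
Tangency: set MRS = p_c/p_t = 2/3.
MRS depends only on c: (2/3)/c = 2/3 ⇒ c* = (2/3)/(2/3) = 1.
From the budget, 3·t = 41 − 2·1 = 39, so t* = 13.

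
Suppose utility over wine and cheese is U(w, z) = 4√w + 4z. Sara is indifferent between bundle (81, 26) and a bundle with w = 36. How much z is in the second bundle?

U(81, 26) = 140.
Set U(36, z) = 140 and solve.
With w = 36: √36 = 6, so 4z = 140 − 4·6 = 116 and z = 29.
Check: U(36, 29) = 140.

z = 29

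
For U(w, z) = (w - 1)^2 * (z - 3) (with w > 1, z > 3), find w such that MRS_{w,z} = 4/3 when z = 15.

MU_w = 2·(w−1)·(z−3), MU_z = (w−1)^2.
MRS = (2/1)·(z−3)/(w−1).
Substitute z = 15: MRS = 24/(w − 1). Setting this equal to 4/3 gives w − 1 = 24/(4/3) = 18, so w = 19.

w = 19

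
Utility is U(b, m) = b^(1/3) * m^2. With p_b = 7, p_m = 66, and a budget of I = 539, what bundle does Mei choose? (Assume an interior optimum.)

b* = 11, m* = 7

MU_b = 1/3·b^(-2/3)·m^2 and MU_m = 2·b^(1/3)·m.
MRS = MU_b/MU_m = (1/6)·m/b.
Tangency: set MRS = p_b/p_m = 7/66.
So (1/6)·m/b = 7/66, i.e. m = (7/11)·b.
Substitute into the budget 7·b + 66·m = 539: 49·b = 539, so b* = 11.
Then m* = (7/11)·11 = 7.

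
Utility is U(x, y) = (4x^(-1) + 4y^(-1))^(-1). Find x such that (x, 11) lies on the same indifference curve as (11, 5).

x = 5

U depends on (x, y) only through S = 4x^(-1) + 4y^(-1), so equal utility means equal S. At (11, 5): S = 64/55.
With y = 11: 4·11^(-1) = 4/11, so 4x^(-1) = 64/55 − 4/11 = 0.8, i.e. x^(-1) = 0.2.
Hence x = 1/0.2 = 5.
Check: U(5, 11) = 0.8594.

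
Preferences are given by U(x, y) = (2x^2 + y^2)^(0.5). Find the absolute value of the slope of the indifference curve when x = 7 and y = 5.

MRS = 2.8

For CES with ρ = 2, MRS = (2/1)·(y/x)^(-1).
At (7, 5): MRS = 2.8.
The indifference curve has slope −2.8 at this bundle.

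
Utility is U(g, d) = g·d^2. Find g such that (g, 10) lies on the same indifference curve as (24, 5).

U(24, 5) = 600.
Set U(g, 10) = 600 and solve.
With d = 10: 10^2 = 100, so g = 600/100 = 6.
Check: U(6, 10) = 600.

g = 6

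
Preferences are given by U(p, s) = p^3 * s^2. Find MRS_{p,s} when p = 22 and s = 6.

MU_p = 3·p^2·s^2 and MU_s = 2·p^3·s.
MRS = MU_p/MU_s = (3/2)·s/p.
At (22, 6): MRS = 9/22.
So at (22, 6) the consumer would give up 9/22 units of s for one more unit of p.

MRS = 9/22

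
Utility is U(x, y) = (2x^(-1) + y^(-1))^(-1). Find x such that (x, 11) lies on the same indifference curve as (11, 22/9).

x = 4

U depends on (x, y) only through S = 2x^(-1) + y^(-1), so equal utility means equal S. At (11, 22/9): S = 13/22.
With y = 11: 11^(-1) = 1/11, so 2x^(-1) = 13/22 − 1/11 = 0.5, i.e. x^(-1) = 0.25.
Hence x = 1/0.25 = 4.
Check: U(4, 11) = 1.6923.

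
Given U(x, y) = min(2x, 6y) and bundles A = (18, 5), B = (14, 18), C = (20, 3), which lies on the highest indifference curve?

Evaluate utility at each bundle:
U(A) = 30.
U(B) = 28.
U(C) = 18.
Highest utility is A, so A ≻ B ≻ C.

Bundle A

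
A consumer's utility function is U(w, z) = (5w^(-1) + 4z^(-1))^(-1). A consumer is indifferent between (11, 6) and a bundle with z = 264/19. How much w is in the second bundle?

w = 6

U depends on (w, z) only through S = 5w^(-1) + 4z^(-1), so equal utility means equal S. At (11, 6): S = 37/33.
With z = 264/19: 4·(264/19)^(-1) = 19/66, so 5w^(-1) = 37/33 − 19/66 = 5/6, i.e. w^(-1) = 1/6.
Hence w = 1/(1/6) = 6.
Check: U(6, 264/19) = 0.8919.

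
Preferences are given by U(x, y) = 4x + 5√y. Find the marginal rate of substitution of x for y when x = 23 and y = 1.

MRS = 1.6

MU_x = 4, MU_y = 5/(2√y).
MRS = 4 ÷ (5/(2√y)).
At (23, 1): MRS = 1.6.
The indifference curve has slope −1.6 at this bundle.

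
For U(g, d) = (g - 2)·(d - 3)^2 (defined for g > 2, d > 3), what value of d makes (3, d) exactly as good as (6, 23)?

d = 43

U(6, 23) = 1600.
Set U(3, d) = 1600 and solve.
With g = 3: (3 − 2) = 1, so (d − 3)^2 = 1600/1 = 1600.
Taking the square root (with d > 3): d − 3 = 40, so d = 43.
Check: U(3, 43) = 1600.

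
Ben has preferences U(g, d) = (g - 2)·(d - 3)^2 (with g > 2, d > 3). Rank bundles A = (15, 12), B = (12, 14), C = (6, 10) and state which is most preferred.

Evaluate utility at each bundle:
U(A) = 1053.
U(B) = 1210.
U(C) = 196.
Highest utility is B, so B ≻ A ≻ C.

Bundle B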